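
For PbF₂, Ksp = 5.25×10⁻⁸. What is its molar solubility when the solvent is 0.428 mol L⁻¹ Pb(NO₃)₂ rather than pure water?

PbF₂(s) ⇌ Pb²⁺(aq) + 2 F⁻(aq)
With Pb²⁺ already at 0.428 mol L⁻¹ and s small, take [Pb²⁺] ≈ 0.428 mol L⁻¹ and [F⁻] = 2s.
Ksp = [Pb²⁺][F⁻]^2 = (0.428)(2s)^2
(2s)^2 = 5.25×10⁻⁸ / (0.428) = 1.23×10⁻⁷
s = 1.75×10⁻⁴ mol L⁻¹

1.75×10⁻⁴ M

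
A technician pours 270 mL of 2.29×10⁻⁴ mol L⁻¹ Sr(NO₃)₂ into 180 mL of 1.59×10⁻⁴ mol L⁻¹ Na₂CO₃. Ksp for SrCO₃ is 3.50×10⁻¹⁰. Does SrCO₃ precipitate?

Yes

Total volume after mixing = 270 + 180 = 450 mL.
[Sr²⁺] = (2.29×10⁻⁴)(270)/450 = 1.37×10⁻⁴ mol L⁻¹
[CO₃²⁻] = (1.59×10⁻⁴)(180)/450 = 6.36×10⁻⁵ mol L⁻¹
Q = [Sr²⁺][CO₃²⁻] = 8.74×10⁻⁹
Because Q > Ksp (8.74×10⁻⁹ vs 3.50×10⁻¹⁰), a precipitate of SrCO₃ forms.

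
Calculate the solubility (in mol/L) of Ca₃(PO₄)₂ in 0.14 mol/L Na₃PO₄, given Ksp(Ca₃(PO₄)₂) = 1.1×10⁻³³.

Ca₃(PO₄)₂(s) ⇌ 3 Ca²⁺(aq) + 2 PO₄³⁻(aq)
PO₄³⁻ is already present at 0.14 mol/L. If s mol/L of Ca₃(PO₄)₂ dissolves, [Ca²⁺] = 3s while [PO₄³⁻] ≈ 0.14 mol/L.
Ksp = [Ca²⁺]^3[PO₄³⁻]^2 = (3s)^3(0.14)^2
(3s)^3 = 1.1×10⁻³³ / (0.14)^2 = 5.6×10⁻³²
s = 1.3×10⁻¹¹ mol/L

1.3×10⁻¹¹ M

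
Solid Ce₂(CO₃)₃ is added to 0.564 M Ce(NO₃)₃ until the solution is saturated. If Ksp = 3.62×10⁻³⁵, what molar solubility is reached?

Ce₂(CO₃)₃(s) ⇌ 2 Ce³⁺(aq) + 3 CO₃²⁻(aq)
Let s be the solubility of Ce₂(CO₃)₃ here. The common ion gives [Ce³⁺] ≈ 0.564 M, and [CO₃²⁻] = 3s.
Ksp = [Ce³⁺]^2[CO₃²⁻]^3 = (0.564)^2(3s)^3
(3s)^3 = 3.62×10⁻³⁵ / (0.564)^2 = 1.14×10⁻³⁴
s = 1.62×10⁻¹² M

1.62×10⁻¹² M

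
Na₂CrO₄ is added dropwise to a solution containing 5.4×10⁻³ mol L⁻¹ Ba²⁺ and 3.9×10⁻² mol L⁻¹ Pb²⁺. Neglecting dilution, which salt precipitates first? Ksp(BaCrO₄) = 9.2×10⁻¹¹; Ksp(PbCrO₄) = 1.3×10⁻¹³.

PbCrO₄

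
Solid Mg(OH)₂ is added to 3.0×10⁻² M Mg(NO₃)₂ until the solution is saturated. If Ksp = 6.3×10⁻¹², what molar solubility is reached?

Mg(OH)₂(s) ⇌ Mg²⁺(aq) + 2 OH⁻(aq)
Let s be the solubility of Mg(OH)₂ here. The common ion gives [Mg²⁺] ≈ 3.0×10⁻² M, and [OH⁻] = 2s.
Ksp = [Mg²⁺][OH⁻]^2 = (3.0×10⁻²)(2s)^2
(2s)^2 = 6.3×10⁻¹² / (3.0×10⁻²) = 2.1×10⁻¹⁰
s = 7.2×10⁻⁶ M

7.2×10⁻⁶ M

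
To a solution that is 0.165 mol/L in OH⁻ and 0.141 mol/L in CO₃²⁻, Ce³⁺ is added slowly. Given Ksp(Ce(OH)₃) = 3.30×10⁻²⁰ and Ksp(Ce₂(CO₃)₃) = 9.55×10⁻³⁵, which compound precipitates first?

The threshold for precipitation is Q = Ksp.
For Ce(OH)₃: [Ce³⁺] = (Ksp/[OH⁻]^3) = 7.35×10⁻¹⁸ mol/L
For Ce₂(CO₃)₃: [Ce³⁺] = (Ksp/[CO₃²⁻]^3)^(1/2) = 1.85×10⁻¹⁶ mol/L
Ce(OH)₃ requires the lower [Ce³⁺], so it precipitates first.

Ce(OH)₃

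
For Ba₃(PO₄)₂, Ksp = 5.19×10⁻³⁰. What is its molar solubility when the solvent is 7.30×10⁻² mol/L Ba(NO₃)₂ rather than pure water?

5.78×10⁻¹⁴ M

Ba₃(PO₄)₂(s) ⇌ 3 Ba²⁺(aq) + 2 PO₄³⁻(aq)
The solution already contains Ba²⁺ at 7.30×10⁻² mol/L. Let s be the molar solubility of Ba₃(PO₄)₂.
[Ba²⁺] ≈ 7.30×10⁻² mol/L (common ion dominates); [PO₄³⁻] = 2s.
Ksp = [Ba²⁺]^3[PO₄³⁻]^2 = (7.30×10⁻²)^3(2s)^2
(2s)^2 = 5.19×10⁻³⁰ / (7.30×10⁻²)^3 = 1.33×10⁻²⁶
s = 5.78×10⁻¹⁴ mol/L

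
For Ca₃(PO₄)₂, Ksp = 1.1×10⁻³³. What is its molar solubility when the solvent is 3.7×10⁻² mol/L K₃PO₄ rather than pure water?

Ca₃(PO₄)₂(s) ⇌ 3 Ca²⁺(aq) + 2 PO₄³⁻(aq)
The solution already contains PO₄³⁻ at 3.7×10⁻² mol/L. Let s be the molar solubility of Ca₃(PO₄)₂.
[PO₄³⁻] ≈ 3.7×10⁻² mol/L (common ion dominates); [Ca²⁺] = 3s.
Ksp = [Ca²⁺]^3[PO₄³⁻]^2 = (3s)^3(3.7×10⁻²)^2
(3s)^3 = 1.1×10⁻³³ / (3.7×10⁻²)^2 = 8.0×10⁻³¹
s = 3.1×10⁻¹¹ mol/L

3.1×10⁻¹¹ M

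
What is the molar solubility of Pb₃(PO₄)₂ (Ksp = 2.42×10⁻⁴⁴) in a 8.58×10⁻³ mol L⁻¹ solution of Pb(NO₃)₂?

Pb₃(PO₄)₂(s) ⇌ 3 Pb²⁺(aq) + 2 PO₄³⁻(aq)
With Pb²⁺ already at 8.58×10⁻³ mol L⁻¹ and s small, take [Pb²⁺] ≈ 8.58×10⁻³ mol L⁻¹ and [PO₄³⁻] = 2s.
Ksp = [Pb²⁺]^3[PO₄³⁻]^2 = (8.58×10⁻³)^3(2s)^2
(2s)^2 = 2.42×10⁻⁴⁴ / (8.58×10⁻³)^3 = 3.83×10⁻³⁸
s = 9.79×10⁻²⁰ mol L⁻¹

9.79×10⁻²⁰ M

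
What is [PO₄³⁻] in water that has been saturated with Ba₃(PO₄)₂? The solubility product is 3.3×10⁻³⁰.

Ba₃(PO₄)₂(s) ⇌ 3 Ba²⁺(aq) + 2 PO₄³⁻(aq)
With molar solubility s: [Ba²⁺] = 3s, [PO₄³⁻] = 2s.
Ksp = [Ba²⁺]^3[PO₄³⁻]^2 = (3s)^3 · (2s)^2 = 108s^5 = 3.3×10⁻³⁰
s = 5.0×10⁻⁷ M
[PO₄³⁻] = 2s = 1.0×10⁻⁶ M

1.0×10⁻⁶ M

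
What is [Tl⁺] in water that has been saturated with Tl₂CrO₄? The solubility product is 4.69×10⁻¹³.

Tl₂CrO₄(s) ⇌ 2 Tl⁺(aq) + CrO₄²⁻(aq)
Call the molar solubility s, so that [Tl⁺] = 2s and [CrO₄²⁻] = s.
Ksp = [Tl⁺]^2[CrO₄²⁻] = (2s)^2 · s = 4s^3 = 4.69×10⁻¹³
s = 4.89×10⁻⁵ M
[Tl⁺] = 2s = 9.79×10⁻⁵ M

9.79×10⁻⁵ M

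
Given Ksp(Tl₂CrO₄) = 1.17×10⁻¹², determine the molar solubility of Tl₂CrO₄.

6.64×10⁻⁵ M

Tl₂CrO₄(s) ⇌ 2 Tl⁺(aq) + CrO₄²⁻(aq)
With molar solubility s: [Tl⁺] = 2s, [CrO₄²⁻] = s.
Ksp = [Tl⁺]^2[CrO₄²⁻] = (2s)^2 · s = 4s^3
4s^3 = 1.17×10⁻¹²  ⇒  s^3 = 2.93×10⁻¹³
s = (2.93×10⁻¹³)^(1/3) = 6.64×10⁻⁵ M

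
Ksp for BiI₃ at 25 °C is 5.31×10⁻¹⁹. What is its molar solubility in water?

1.18×10⁻⁵ M

BiI₃(s) ⇌ Bi³⁺(aq) + 3 I⁻(aq)
Let s be the molar solubility. Then [Bi³⁺] = s and [I⁻] = 3s.
Ksp = [Bi³⁺][I⁻]^3 = s · (3s)^3 = 27s^4
27s^4 = 5.31×10⁻¹⁹  ⇒  s^4 = 1.97×10⁻²⁰
Taking the 4th root, s = 1.18×10⁻⁵ mol/L.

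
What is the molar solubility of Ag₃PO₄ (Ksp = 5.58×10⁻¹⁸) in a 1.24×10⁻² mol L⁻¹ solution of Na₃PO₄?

Ag₃PO₄(s) ⇌ 3 Ag⁺(aq) + PO₄³⁻(aq)
Let s be the solubility of Ag₃PO₄ here. The common ion gives [PO₄³⁻] ≈ 1.24×10⁻² mol L⁻¹, and [Ag⁺] = 3s.
Ksp = [Ag⁺]^3[PO₄³⁻] = (3s)^3(1.24×10⁻²)
(3s)^3 = 5.58×10⁻¹⁸ / (1.24×10⁻²) = 4.50×10⁻¹⁶
s = 2.55×10⁻⁶ mol L⁻¹

2.55×10⁻⁶ M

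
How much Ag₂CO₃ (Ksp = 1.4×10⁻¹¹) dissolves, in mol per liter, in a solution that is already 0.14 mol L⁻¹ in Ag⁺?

Ag₂CO₃(s) ⇌ 2 Ag⁺(aq) + CO₃²⁻(aq)
Ag⁺ is already present at 0.14 mol L⁻¹. If s mol/L of Ag₂CO₃ dissolves, [CO₃²⁻] = s while [Ag⁺] ≈ 0.14 mol L⁻¹.
Ksp = [Ag⁺]^2[CO₃²⁻] = (0.14)^2s
s = 1.4×10⁻¹¹ / (0.14)^2 = 7.1×10⁻¹⁰
s = 7.1×10⁻¹⁰ mol L⁻¹

7.1×10⁻¹⁰ M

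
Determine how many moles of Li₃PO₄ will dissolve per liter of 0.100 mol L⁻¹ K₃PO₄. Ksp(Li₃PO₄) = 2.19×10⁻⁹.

9.33×10⁻⁴ M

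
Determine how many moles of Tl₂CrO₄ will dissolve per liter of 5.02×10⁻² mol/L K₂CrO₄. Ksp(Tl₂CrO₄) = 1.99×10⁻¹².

Tl₂CrO₄(s) ⇌ 2 Tl⁺(aq) + CrO₄²⁻(aq)
The solution already contains CrO₄²⁻ at 5.02×10⁻² mol/L. Let s be the molar solubility of Tl₂CrO₄.
[CrO₄²⁻] ≈ 5.02×10⁻² mol/L (common ion dominates); [Tl⁺] = 2s.
Ksp = [Tl⁺]^2[CrO₄²⁻] = (2s)^2(5.02×10⁻²)
(2s)^2 = 1.99×10⁻¹² / (5.02×10⁻²) = 3.96×10⁻¹¹
s = 3.15×10⁻⁶ mol/L

3.15×10⁻⁶ M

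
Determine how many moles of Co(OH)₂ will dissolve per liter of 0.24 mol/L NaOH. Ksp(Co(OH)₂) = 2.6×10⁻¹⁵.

Co(OH)₂(s) ⇌ Co²⁺(aq) + 2 OH⁻(aq)
OH⁻ is already present at 0.24 mol/L. If s mol/L of Co(OH)₂ dissolves, [Co²⁺] = s while [OH⁻] ≈ 0.24 mol/L.
Ksp = [Co²⁺][OH⁻]^2 = s(0.24)^2
s = 2.6×10⁻¹⁵ / (0.24)^2 = 4.5×10⁻¹⁴
s = 4.5×10⁻¹⁴ mol/L

4.5×10⁻¹⁴ M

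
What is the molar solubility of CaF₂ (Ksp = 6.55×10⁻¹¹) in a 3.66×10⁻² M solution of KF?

CaF₂(s) ⇌ Ca²⁺(aq) + 2 F⁻(aq)
F⁻ is already present at 3.66×10⁻² M. If s mol/L of CaF₂ dissolves, [Ca²⁺] = s while [F⁻] ≈ 3.66×10⁻² M.
Ksp = [Ca²⁺][F⁻]^2 = s(3.66×10⁻²)^2
s = 6.55×10⁻¹¹ / (3.66×10⁻²)^2 = 4.89×10⁻⁸
s = 4.89×10⁻⁸ M

4.89×10⁻⁸ M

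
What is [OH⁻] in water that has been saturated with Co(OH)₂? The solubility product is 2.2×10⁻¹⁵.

1.6×10⁻⁵ M

Co(OH)₂(s) ⇌ Co²⁺(aq) + 2 OH⁻(aq)
With molar solubility s: [Co²⁺] = s, [OH⁻] = 2s.
Ksp = [Co²⁺][OH⁻]^2 = s · (2s)^2 = 4s^3 = 2.2×10⁻¹⁵
s = 8.2×10⁻⁶ mol/L
[OH⁻] = 2s = 1.6×10⁻⁵ mol/L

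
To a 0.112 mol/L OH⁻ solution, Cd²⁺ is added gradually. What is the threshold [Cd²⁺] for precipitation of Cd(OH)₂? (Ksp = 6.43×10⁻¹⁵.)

5.13×10⁻¹³ M

Precipitation begins when Q = Ksp.
Cd(OH)₂(s) ⇌ Cd²⁺(aq) + 2 OH⁻(aq)
Ksp = [Cd²⁺][OH⁻]^2 = [Cd²⁺](0.112)^2
[Cd²⁺] = 6.43×10⁻¹⁵ / (0.112)^2 = 5.13×10⁻¹³
[Cd²⁺] = 5.13×10⁻¹³ mol/L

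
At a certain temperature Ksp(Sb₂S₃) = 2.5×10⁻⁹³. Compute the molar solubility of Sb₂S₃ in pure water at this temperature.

1.2×10⁻¹⁹ M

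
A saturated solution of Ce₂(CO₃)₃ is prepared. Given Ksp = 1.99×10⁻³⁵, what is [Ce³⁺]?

9.00×10⁻⁸ M

Ce₂(CO₃)₃(s) ⇌ 2 Ce³⁺(aq) + 3 CO₃²⁻(aq)
If s mol/L of Ce₂(CO₃)₃ dissolves, [Ce³⁺] = 2s and [CO₃²⁻] = 3s.
Ksp = [Ce³⁺]^2[CO₃²⁻]^3 = (2s)^2 · (3s)^3 = 108s^5 = 1.99×10⁻³⁵
s = 4.50×10⁻⁸ mol/L
[Ce³⁺] = 2s = 9.00×10⁻⁸ mol/L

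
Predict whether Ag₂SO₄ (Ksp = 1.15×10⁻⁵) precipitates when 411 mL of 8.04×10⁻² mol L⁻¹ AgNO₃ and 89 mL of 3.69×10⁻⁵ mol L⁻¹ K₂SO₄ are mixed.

After mixing, V = 411 mL + 89 mL = 500 mL.
[Ag⁺] = (8.04×10⁻²)(411)/500 = 6.61×10⁻² mol L⁻¹
[SO₄²⁻] = (3.69×10⁻⁵)(89)/500 = 6.57×10⁻⁶ mol L⁻¹
Q = [Ag⁺]^2[SO₄²⁻] = 2.87×10⁻⁸
Q < Ksp (2.87×10⁻⁸ vs 1.15×10⁻⁵); the solution remains unsaturated and no precipitate forms.

No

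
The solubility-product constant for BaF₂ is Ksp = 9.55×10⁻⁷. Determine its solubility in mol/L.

6.20×10⁻³ M

BaF₂(s) ⇌ Ba²⁺(aq) + 2 F⁻(aq)
Call the molar solubility s, so that [Ba²⁺] = s and [F⁻] = 2s.
Ksp = [Ba²⁺][F⁻]^2 = s · (2s)^2 = 4s^3
4s^3 = 9.55×10⁻⁷  ⇒  s^3 = 2.39×10⁻⁷
s = (2.39×10⁻⁷)^(1/3) = 6.20×10⁻³ mol L⁻¹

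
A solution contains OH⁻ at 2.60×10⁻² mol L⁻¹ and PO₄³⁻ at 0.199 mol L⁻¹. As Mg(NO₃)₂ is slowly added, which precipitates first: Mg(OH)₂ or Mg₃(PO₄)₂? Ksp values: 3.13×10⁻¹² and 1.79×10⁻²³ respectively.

Mg(OH)₂

Precipitation of each salt begins when its ion product equals Ksp.
For Mg(OH)₂: [Mg²⁺] = (Ksp/[OH⁻]^2) = 4.63×10⁻⁹ mol L⁻¹
For Mg₃(PO₄)₂: [Mg²⁺] = (Ksp/[PO₄³⁻]^2)^(1/3) = 7.67×10⁻⁸ mol L⁻¹
The smaller threshold [Mg²⁺] is reached first, so Mg(OH)₂ precipitates first.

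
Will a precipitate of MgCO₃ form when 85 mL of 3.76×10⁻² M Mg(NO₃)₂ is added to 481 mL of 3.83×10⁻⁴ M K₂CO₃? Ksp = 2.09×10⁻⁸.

Yes

After mixing, V = 85 mL + 481 mL = 566 mL.
[Mg²⁺] = (3.76×10⁻²)(85)/566 = 5.65×10⁻³ M
[CO₃²⁻] = (3.83×10⁻⁴)(481)/566 = 3.25×10⁻⁴ M
Q = [Mg²⁺][CO₃²⁻] = 1.84×10⁻⁶
Q = 1.84×10⁻⁶ > Ksp = 2.09×10⁻⁸, so the solution is supersaturated and MgCO₃ precipitates.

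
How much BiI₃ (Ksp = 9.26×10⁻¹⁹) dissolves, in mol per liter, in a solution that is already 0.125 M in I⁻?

BiI₃(s) ⇌ Bi³⁺(aq) + 3 I⁻(aq)
Let s be the solubility of BiI₃ here. The common ion gives [I⁻] ≈ 0.125 M, and [Bi³⁺] = s.
Ksp = [Bi³⁺][I⁻]^3 = s(0.125)^3
s = 9.26×10⁻¹⁹ / (0.125)^3 = 4.74×10⁻¹⁶
s = 4.74×10⁻¹⁶ M

4.74×10⁻¹⁶ M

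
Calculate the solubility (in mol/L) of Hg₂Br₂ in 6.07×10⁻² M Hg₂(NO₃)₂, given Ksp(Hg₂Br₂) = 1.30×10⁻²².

Hg₂Br₂(s) ⇌ Hg₂²⁺(aq) + 2 Br⁻(aq)
Let s be the solubility of Hg₂Br₂ here. The common ion gives [Hg₂²⁺] ≈ 6.07×10⁻² M, and [Br⁻] = 2s.
Ksp = [Hg₂²⁺][Br⁻]^2 = (6.07×10⁻²)(2s)^2
(2s)^2 = 1.30×10⁻²² / (6.07×10⁻²) = 2.14×10⁻²¹
s = 2.31×10⁻¹¹ M

2.31×10⁻¹¹ M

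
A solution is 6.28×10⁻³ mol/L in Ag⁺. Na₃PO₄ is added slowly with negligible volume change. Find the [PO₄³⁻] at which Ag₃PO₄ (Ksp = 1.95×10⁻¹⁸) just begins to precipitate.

Precipitation begins when Q = Ksp.
Ag₃PO₄(s) ⇌ 3 Ag⁺(aq) + PO₄³⁻(aq)
Ksp = [Ag⁺]^3[PO₄³⁻] = [PO₄³⁻](6.28×10⁻³)^3
[PO₄³⁻] = 1.95×10⁻¹⁸ / (6.28×10⁻³)^3 = 7.87×10⁻¹²
[PO₄³⁻] = 7.87×10⁻¹² mol/L

7.87×10⁻¹² M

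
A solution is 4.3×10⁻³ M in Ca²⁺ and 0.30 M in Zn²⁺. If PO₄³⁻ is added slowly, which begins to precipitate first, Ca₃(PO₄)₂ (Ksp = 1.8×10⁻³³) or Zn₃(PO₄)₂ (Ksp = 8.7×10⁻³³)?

Each salt precipitates once Q = Ksp for that salt.
For Ca₃(PO₄)₂: [PO₄³⁻] = (Ksp/[Ca²⁺]^3)^(1/2) = 1.5×10⁻¹³ M
For Zn₃(PO₄)₂: [PO₄³⁻] = (Ksp/[Zn²⁺]^3)^(1/2) = 5.7×10⁻¹⁶ M
Since Zn₃(PO₄)₂ needs less PO₄³⁻ to reach saturation, it precipitates first.

Zn₃(PO₄)₂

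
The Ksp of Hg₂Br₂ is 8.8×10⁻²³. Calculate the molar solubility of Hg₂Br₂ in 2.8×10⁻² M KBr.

1.1×10⁻¹⁹ M

Hg₂Br₂(s) ⇌ Hg₂²⁺(aq) + 2 Br⁻(aq)
Br⁻ is already present at 2.8×10⁻² M. If s mol/L of Hg₂Br₂ dissolves, [Hg₂²⁺] = s while [Br⁻] ≈ 2.8×10⁻² M.
Ksp = [Hg₂²⁺][Br⁻]^2 = s(2.8×10⁻²)^2
s = 8.8×10⁻²³ / (2.8×10⁻²)^2 = 1.1×10⁻¹⁹
s = 1.1×10⁻¹⁹ M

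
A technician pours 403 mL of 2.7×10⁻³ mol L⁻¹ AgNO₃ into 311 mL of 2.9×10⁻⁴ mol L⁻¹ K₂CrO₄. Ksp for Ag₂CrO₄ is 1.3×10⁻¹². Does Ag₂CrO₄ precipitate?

After mixing, V = 403 mL + 311 mL = 714 mL.
[Ag⁺] = (2.7×10⁻³)(403)/714 = 1.5×10⁻³ mol L⁻¹
[CrO₄²⁻] = (2.9×10⁻⁴)(311)/714 = 1.3×10⁻⁴ mol L⁻¹
Q = [Ag⁺]^2[CrO₄²⁻] = 2.9×10⁻¹⁰
Because Q > Ksp (2.9×10⁻¹⁰ vs 1.3×10⁻¹²), a precipitate of Ag₂CrO₄ forms.

Yes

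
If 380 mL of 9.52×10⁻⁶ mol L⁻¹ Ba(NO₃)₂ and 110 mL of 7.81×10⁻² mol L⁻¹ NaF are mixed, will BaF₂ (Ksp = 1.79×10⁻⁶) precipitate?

No

After mixing, V = 380 mL + 110 mL = 490 mL.
[Ba²⁺] = (9.52×10⁻⁶)(380)/490 = 7.38×10⁻⁶ mol L⁻¹
[F⁻] = (7.81×10⁻²)(110)/490 = 1.75×10⁻² mol L⁻¹
Q = [Ba²⁺][F⁻]^2 = 2.27×10⁻⁹
Q = 2.27×10⁻⁹ < Ksp = 1.79×10⁻⁶, so the solution is unsaturated and no precipitate forms.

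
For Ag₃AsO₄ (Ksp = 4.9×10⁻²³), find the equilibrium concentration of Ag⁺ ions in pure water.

3.5×10⁻⁶ M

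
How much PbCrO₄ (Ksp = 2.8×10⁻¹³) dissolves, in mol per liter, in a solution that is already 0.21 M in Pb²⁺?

1.3×10⁻¹² M

PbCrO₄(s) ⇌ Pb²⁺(aq) + CrO₄²⁻(aq)
With Pb²⁺ already at 0.21 M and s small, take [Pb²⁺] ≈ 0.21 M and [CrO₄²⁻] = s.
Ksp = [Pb²⁺][CrO₄²⁻] = (0.21)s
s = 2.8×10⁻¹³ / (0.21) = 1.3×10⁻¹²
s = 1.3×10⁻¹² M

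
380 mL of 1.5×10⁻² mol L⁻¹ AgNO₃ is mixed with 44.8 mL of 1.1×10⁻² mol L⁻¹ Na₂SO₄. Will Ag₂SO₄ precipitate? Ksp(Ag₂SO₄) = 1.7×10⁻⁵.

No

The combined volume is 424.8 mL.
[Ag⁺] = (1.5×10⁻²)(380)/424.8 = 1.3×10⁻² mol L⁻¹
[SO₄²⁻] = (1.1×10⁻²)(44.8)/424.8 = 1.2×10⁻³ mol L⁻¹
Q = [Ag⁺]^2[SO₄²⁻] = 2.1×10⁻⁷
Q = 2.1×10⁻⁷ < Ksp = 1.7×10⁻⁵, so the solution is unsaturated and no precipitate forms.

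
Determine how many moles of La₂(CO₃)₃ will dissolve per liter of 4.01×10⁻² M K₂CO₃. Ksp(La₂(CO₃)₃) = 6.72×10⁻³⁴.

La₂(CO₃)₃(s) ⇌ 2 La³⁺(aq) + 3 CO₃²⁻(aq)
The solution already contains CO₃²⁻ at 4.01×10⁻² M. Let s be the molar solubility of La₂(CO₃)₃.
[CO₃²⁻] ≈ 4.01×10⁻² M (common ion dominates); [La³⁺] = 2s.
Ksp = [La³⁺]^2[CO₃²⁻]^3 = (2s)^2(4.01×10⁻²)^3
(2s)^2 = 6.72×10⁻³⁴ / (4.01×10⁻²)^3 = 1.04×10⁻²⁹
s = 1.61×10⁻¹⁵ M

1.61×10⁻¹⁵ M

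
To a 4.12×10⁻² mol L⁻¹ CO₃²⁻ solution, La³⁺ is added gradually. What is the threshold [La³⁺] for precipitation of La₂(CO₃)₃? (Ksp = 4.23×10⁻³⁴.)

2.46×10⁻¹⁵ M

A salt starts to precipitate once the ion product Q reaches its Ksp.
La₂(CO₃)₃(s) ⇌ 2 La³⁺(aq) + 3 CO₃²⁻(aq)
Ksp = [La³⁺]^2[CO₃²⁻]^3 = [La³⁺]^2(4.12×10⁻²)^3
[La³⁺]^2 = 4.23×10⁻³⁴ / (4.12×10⁻²)^3 = 6.05×10⁻³⁰
[La³⁺] = 2.46×10⁻¹⁵ mol L⁻¹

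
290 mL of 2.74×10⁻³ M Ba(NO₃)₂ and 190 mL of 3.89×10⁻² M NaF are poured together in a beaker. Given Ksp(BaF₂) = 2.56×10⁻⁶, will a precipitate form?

No

After mixing, V = 290 mL + 190 mL = 480 mL.
[Ba²⁺] = (2.74×10⁻³)(290)/480 = 1.66×10⁻³ M
[F⁻] = (3.89×10⁻²)(190)/480 = 1.54×10⁻² M
Q = [Ba²⁺][F⁻]^2 = 3.92×10⁻⁷
Q = 3.92×10⁻⁷ < Ksp = 2.56×10⁻⁶, so the solution is unsaturated and no precipitate forms.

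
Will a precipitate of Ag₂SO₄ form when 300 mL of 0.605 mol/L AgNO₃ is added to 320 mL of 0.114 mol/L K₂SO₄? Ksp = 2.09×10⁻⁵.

Yes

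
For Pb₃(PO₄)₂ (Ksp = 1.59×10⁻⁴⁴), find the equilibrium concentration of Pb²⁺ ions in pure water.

2.05×10⁻⁹ M

Pb₃(PO₄)₂(s) ⇌ 3 Pb²⁺(aq) + 2 PO₄³⁻(aq)
For each mole of Pb₃(PO₄)₂ that dissolves per liter, [Pb²⁺] = 3s and [PO₄³⁻] = 2s; let s denote this solubility.
Ksp = [Pb²⁺]^3[PO₄³⁻]^2 = (3s)^3 · (2s)^2 = 108s^5 = 1.59×10⁻⁴⁴
s = 6.82×10⁻¹⁰ mol/L
[Pb²⁺] = 3s = 2.05×10⁻⁹ mol/L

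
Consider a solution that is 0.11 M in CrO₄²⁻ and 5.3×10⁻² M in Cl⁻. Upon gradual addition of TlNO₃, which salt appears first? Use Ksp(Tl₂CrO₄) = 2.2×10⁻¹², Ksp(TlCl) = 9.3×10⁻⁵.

Tl₂CrO₄

The threshold for precipitation is Q = Ksp.
For Tl₂CrO₄: [Tl⁺] = (Ksp/[CrO₄²⁻])^(1/2) = 4.5×10⁻⁶ M
For TlCl: [Tl⁺] = (Ksp/[Cl⁻]) = 1.8×10⁻³ M
Tl₂CrO₄ requires the lower [Tl⁺], so it precipitates first.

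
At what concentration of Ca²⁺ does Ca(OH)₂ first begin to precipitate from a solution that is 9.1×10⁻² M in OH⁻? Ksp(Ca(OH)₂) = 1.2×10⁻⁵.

Precipitation of each salt begins when its ion product equals Ksp.
Ca(OH)₂(s) ⇌ Ca²⁺(aq) + 2 OH⁻(aq)
Ksp = [Ca²⁺][OH⁻]^2 = [Ca²⁺](9.1×10⁻²)^2
[Ca²⁺] = 1.2×10⁻⁵ / (9.1×10⁻²)^2 = 1.4×10⁻³
[Ca²⁺] = 1.4×10⁻³ M

1.4×10⁻³ M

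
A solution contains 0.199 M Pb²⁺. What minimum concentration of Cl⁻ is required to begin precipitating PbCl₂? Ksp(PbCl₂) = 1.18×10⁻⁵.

7.70×10⁻³ M

The threshold for precipitation is Q = Ksp.
PbCl₂(s) ⇌ Pb²⁺(aq) + 2 Cl⁻(aq)
Ksp = [Pb²⁺][Cl⁻]^2 = [Cl⁻]^2(0.199)
[Cl⁻]^2 = 1.18×10⁻⁵ / (0.199) = 5.93×10⁻⁵
[Cl⁻] = 7.70×10⁻³ M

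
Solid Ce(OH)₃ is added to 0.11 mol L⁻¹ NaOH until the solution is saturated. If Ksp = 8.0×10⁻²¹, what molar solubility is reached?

Ce(OH)₃(s) ⇌ Ce³⁺(aq) + 3 OH⁻(aq)
With OH⁻ already at 0.11 mol L⁻¹ and s small, take [OH⁻] ≈ 0.11 mol L⁻¹ and [Ce³⁺] = s.
Ksp = [Ce³⁺][OH⁻]^3 = s(0.11)^3
s = 8.0×10⁻²¹ / (0.11)^3 = 6.0×10⁻¹⁸
s = 6.0×10⁻¹⁸ mol L⁻¹

6.0×10⁻¹⁸ M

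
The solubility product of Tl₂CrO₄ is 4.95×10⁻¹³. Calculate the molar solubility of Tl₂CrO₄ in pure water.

4.98×10⁻⁵ M

Tl₂CrO₄(s) ⇌ 2 Tl⁺(aq) + CrO₄²⁻(aq)
If s mol/L of Tl₂CrO₄ dissolves, [Tl⁺] = 2s and [CrO₄²⁻] = s.
Ksp = [Tl⁺]^2[CrO₄²⁻] = (2s)^2 · s = 4s^3
4s^3 = 4.95×10⁻¹³  ⇒  s^3 = 1.24×10⁻¹³
s = (1.24×10⁻¹³)^(1/3) = 4.98×10⁻⁵ mol L⁻¹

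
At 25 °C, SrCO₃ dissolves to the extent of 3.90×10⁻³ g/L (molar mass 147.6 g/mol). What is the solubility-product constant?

Ksp = 6.98×10⁻¹⁰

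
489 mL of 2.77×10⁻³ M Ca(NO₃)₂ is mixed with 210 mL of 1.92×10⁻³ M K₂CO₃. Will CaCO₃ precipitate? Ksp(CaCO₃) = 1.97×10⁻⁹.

Total volume after mixing = 489 + 210 = 699 mL.
[Ca²⁺] = (2.77×10⁻³)(489)/699 = 1.94×10⁻³ M
[CO₃²⁻] = (1.92×10⁻³)(210)/699 = 5.77×10⁻⁴ M
Q = [Ca²⁺][CO₃²⁻] = 1.12×10⁻⁶
Since Q (1.12×10⁻⁶) exceeds Ksp (1.97×10⁻⁹), CaCO₃ will precipitate.

Yes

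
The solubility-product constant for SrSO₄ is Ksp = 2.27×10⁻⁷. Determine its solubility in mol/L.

SrSO₄(s) ⇌ Sr²⁺(aq) + SO₄²⁻(aq)
For each mole of SrSO₄ that dissolves per liter, [Sr²⁺] = s and [SO₄²⁻] = s; let s denote this solubility.
Ksp = [Sr²⁺][SO₄²⁻] = s · s = s^2
s^2 = 2.27×10⁻⁷
s = 4.76×10⁻⁴ mol L⁻¹

4.76×10⁻⁴ M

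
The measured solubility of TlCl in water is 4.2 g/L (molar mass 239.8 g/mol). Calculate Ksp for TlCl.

Ksp = 3.1×10⁻⁴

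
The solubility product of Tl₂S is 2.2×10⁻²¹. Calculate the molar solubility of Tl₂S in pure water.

8.2×10⁻⁸ M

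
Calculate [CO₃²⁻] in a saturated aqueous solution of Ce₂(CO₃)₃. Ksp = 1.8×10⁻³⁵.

1.3×10⁻⁷ M

Ce₂(CO₃)₃(s) ⇌ 2 Ce³⁺(aq) + 3 CO₃²⁻(aq)
For each mole of Ce₂(CO₃)₃ that dissolves per liter, [Ce³⁺] = 2s and [CO₃²⁻] = 3s; let s denote this solubility.
Ksp = [Ce³⁺]^2[CO₃²⁻]^3 = (2s)^2 · (3s)^3 = 108s^5 = 1.8×10⁻³⁵
s = 4.4×10⁻⁸ mol L⁻¹
[CO₃²⁻] = 3s = 1.3×10⁻⁷ mol L⁻¹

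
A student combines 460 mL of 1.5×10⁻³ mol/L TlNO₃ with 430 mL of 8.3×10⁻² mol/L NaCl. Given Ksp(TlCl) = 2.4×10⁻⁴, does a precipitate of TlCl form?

After mixing, V = 460 mL + 430 mL = 890 mL.
[Tl⁺] = (1.5×10⁻³)(460)/890 = 7.8×10⁻⁴ mol/L
[Cl⁻] = (8.3×10⁻²)(430)/890 = 4.0×10⁻² mol/L
Q = [Tl⁺][Cl⁻] = 3.1×10⁻⁵
Q < Ksp (3.1×10⁻⁵ vs 2.4×10⁻⁴); the solution remains unsaturated and no precipitate forms.

No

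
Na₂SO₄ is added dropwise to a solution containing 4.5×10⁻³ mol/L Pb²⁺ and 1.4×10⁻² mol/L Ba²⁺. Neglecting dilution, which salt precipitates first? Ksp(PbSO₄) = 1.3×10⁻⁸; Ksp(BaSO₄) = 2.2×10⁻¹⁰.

Each salt precipitates once Q = Ksp for that salt.
For PbSO₄: [SO₄²⁻] = (Ksp/[Pb²⁺]) = 2.9×10⁻⁶ mol/L
For BaSO₄: [SO₄²⁻] = (Ksp/[Ba²⁺]) = 1.6×10⁻⁸ mol/L
Since BaSO₄ needs less SO₄²⁻ to reach saturation, it precipitates first.

BaSO₄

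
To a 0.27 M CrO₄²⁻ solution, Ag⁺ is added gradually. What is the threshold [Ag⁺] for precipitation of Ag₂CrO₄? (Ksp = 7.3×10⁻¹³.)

1.6×10⁻⁶ M

Precipitation of each salt begins when its ion product equals Ksp.
Ag₂CrO₄(s) ⇌ 2 Ag⁺(aq) + CrO₄²⁻(aq)
Ksp = [Ag⁺]^2[CrO₄²⁻] = [Ag⁺]^2(0.27)
[Ag⁺]^2 = 7.3×10⁻¹³ / (0.27) = 2.7×10⁻¹²
[Ag⁺] = 1.6×10⁻⁶ M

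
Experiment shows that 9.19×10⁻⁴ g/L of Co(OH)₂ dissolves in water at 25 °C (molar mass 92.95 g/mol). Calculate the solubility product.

s = (9.19×10⁻⁴ g L⁻¹)/(92.95 g mol⁻¹) = 9.8870×10⁻⁶ M
Co(OH)₂(s) ⇌ Co²⁺(aq) + 2 OH⁻(aq)
For each mole of Co(OH)₂ that dissolves per liter, [Co²⁺] = s and [OH⁻] = 2s; let s denote this solubility.
Ksp = [Co²⁺][OH⁻]^2 = s · (2s)^2 = 4s^3
Ksp = 4 × (9.8870×10⁻⁶)^3 = 3.87×10⁻¹⁵

Ksp = 3.87×10⁻¹⁵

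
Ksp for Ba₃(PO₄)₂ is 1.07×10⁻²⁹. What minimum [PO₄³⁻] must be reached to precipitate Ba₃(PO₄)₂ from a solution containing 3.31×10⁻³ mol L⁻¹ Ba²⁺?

Each salt precipitates once Q = Ksp for that salt.
Ba₃(PO₄)₂(s) ⇌ 3 Ba²⁺(aq) + 2 PO₄³⁻(aq)
Ksp = [Ba²⁺]^3[PO₄³⁻]^2 = [PO₄³⁻]^2(3.31×10⁻³)^3
[PO₄³⁻]^2 = 1.07×10⁻²⁹ / (3.31×10⁻³)^3 = 2.95×10⁻²²
[PO₄³⁻] = 1.72×10⁻¹¹ mol L⁻¹

1.72×10⁻¹¹ M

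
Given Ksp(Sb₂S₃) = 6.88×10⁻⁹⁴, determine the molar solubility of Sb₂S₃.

Sb₂S₃(s) ⇌ 2 Sb³⁺(aq) + 3 S²⁻(aq)
If s mol/L of Sb₂S₃ dissolves, [Sb³⁺] = 2s and [S²⁻] = 3s.
Ksp = [Sb³⁺]^2[S²⁻]^3 = (2s)^2 · (3s)^3 = 108s^5
108s^5 = 6.88×10⁻⁹⁴  ⇒  s^5 = 6.37×10⁻⁹⁶
s = 9.14×10⁻²⁰ mol/L

9.14×10⁻²⁰ M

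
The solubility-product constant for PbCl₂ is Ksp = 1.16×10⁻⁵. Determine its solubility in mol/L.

1.43×10⁻² M

PbCl₂(s) ⇌ Pb²⁺(aq) + 2 Cl⁻(aq)
Call the molar solubility s, so that [Pb²⁺] = s and [Cl⁻] = 2s.
Ksp = [Pb²⁺][Cl⁻]^2 = s · (2s)^2 = 4s^3
4s^3 = 1.16×10⁻⁵  ⇒  s^3 = 2.90×10⁻⁶
s = (2.90×10⁻⁶)^(1/3) = 1.43×10⁻² M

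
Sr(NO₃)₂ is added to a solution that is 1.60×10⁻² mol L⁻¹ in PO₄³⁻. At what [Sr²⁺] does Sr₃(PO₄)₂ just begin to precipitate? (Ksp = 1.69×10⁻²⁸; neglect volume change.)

Each salt precipitates once Q = Ksp for that salt.
Sr₃(PO₄)₂(s) ⇌ 3 Sr²⁺(aq) + 2 PO₄³⁻(aq)
Ksp = [Sr²⁺]^3[PO₄³⁻]^2 = [Sr²⁺]^3(1.60×10⁻²)^2
[Sr²⁺]^3 = 1.69×10⁻²⁸ / (1.60×10⁻²)^2 = 6.60×10⁻²⁵
[Sr²⁺] = 8.71×10⁻⁹ mol L⁻¹

8.71×10⁻⁹ M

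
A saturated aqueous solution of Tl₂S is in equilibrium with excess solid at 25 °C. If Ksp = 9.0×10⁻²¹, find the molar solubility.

1.3×10⁻⁷ M

Tl₂S(s) ⇌ 2 Tl⁺(aq) + S²⁻(aq)
For each mole of Tl₂S that dissolves per liter, [Tl⁺] = 2s and [S²⁻] = s; let s denote this solubility.
Ksp = [Tl⁺]^2[S²⁻] = (2s)^2 · s = 4s^3
4s^3 = 9.0×10⁻²¹  ⇒  s^3 = 2.3×10⁻²¹
s = (2.3×10⁻²¹)^(1/3) = 1.3×10⁻⁷ M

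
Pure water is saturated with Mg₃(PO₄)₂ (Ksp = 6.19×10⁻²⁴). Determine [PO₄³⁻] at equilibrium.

1.79×10⁻⁵ M

Mg₃(PO₄)₂(s) ⇌ 3 Mg²⁺(aq) + 2 PO₄³⁻(aq)
If s mol/L of Mg₃(PO₄)₂ dissolves, [Mg²⁺] = 3s and [PO₄³⁻] = 2s.
Ksp = [Mg²⁺]^3[PO₄³⁻]^2 = (3s)^3 · (2s)^2 = 108s^5 = 6.19×10⁻²⁴
s = 8.95×10⁻⁶ M
[PO₄³⁻] = 2s = 1.79×10⁻⁵ M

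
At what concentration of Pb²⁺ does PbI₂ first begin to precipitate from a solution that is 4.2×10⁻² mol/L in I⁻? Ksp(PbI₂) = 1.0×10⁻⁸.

The threshold for precipitation is Q = Ksp.
PbI₂(s) ⇌ Pb²⁺(aq) + 2 I⁻(aq)
Ksp = [Pb²⁺][I⁻]^2 = [Pb²⁺](4.2×10⁻²)^2
[Pb²⁺] = 1.0×10⁻⁸ / (4.2×10⁻²)^2 = 5.7×10⁻⁶
[Pb²⁺] = 5.7×10⁻⁶ mol/L

5.7×10⁻⁶ M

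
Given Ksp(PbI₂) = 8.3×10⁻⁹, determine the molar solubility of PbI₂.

1.3×10⁻³ M

PbI₂(s) ⇌ Pb²⁺(aq) + 2 I⁻(aq)
For each mole of PbI₂ that dissolves per liter, [Pb²⁺] = s and [I⁻] = 2s; let s denote this solubility.
Ksp = [Pb²⁺][I⁻]^2 = s · (2s)^2 = 4s^3
4s^3 = 8.3×10⁻⁹  ⇒  s^3 = 2.1×10⁻⁹
s = (2.1×10⁻⁹)^(1/3) = 1.3×10⁻³ mol/L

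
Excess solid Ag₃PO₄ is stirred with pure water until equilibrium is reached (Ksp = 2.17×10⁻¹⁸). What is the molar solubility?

Ag₃PO₄(s) ⇌ 3 Ag⁺(aq) + PO₄³⁻(aq)
With molar solubility s: [Ag⁺] = 3s, [PO₄³⁻] = s.
Ksp = [Ag⁺]^3[PO₄³⁻] = (3s)^3 · s = 27s^4
27s^4 = 2.17×10⁻¹⁸  ⇒  s^4 = 8.04×10⁻²⁰
s = 1.68×10⁻⁵ mol/L

1.68×10⁻⁵ M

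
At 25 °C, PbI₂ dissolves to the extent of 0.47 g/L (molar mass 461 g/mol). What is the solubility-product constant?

Ksp = 4.2×10⁻⁹

Molar solubility s = (0.47 g/L) / (461 g/mol) = 1.020×10⁻³ mol/L
PbI₂(s) ⇌ Pb²⁺(aq) + 2 I⁻(aq)
With molar solubility s: [Pb²⁺] = s, [I⁻] = 2s.
Ksp = [Pb²⁺][I⁻]^2 = s · (2s)^2 = 4s^3
Ksp = 4 × (1.020×10⁻³)^3 = 4.2×10⁻⁹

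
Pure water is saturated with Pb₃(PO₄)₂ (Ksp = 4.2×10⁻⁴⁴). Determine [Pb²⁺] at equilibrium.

2.5×10⁻⁹ M

Pb₃(PO₄)₂(s) ⇌ 3 Pb²⁺(aq) + 2 PO₄³⁻(aq)
Call the molar solubility s, so that [Pb²⁺] = 3s and [PO₄³⁻] = 2s.
Ksp = [Pb²⁺]^3[PO₄³⁻]^2 = (3s)^3 · (2s)^2 = 108s^5 = 4.2×10⁻⁴⁴
s = 8.3×10⁻¹⁰ mol/L
[Pb²⁺] = 3s = 2.5×10⁻⁹ mol/L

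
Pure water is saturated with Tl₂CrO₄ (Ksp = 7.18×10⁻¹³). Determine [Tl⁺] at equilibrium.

Tl₂CrO₄(s) ⇌ 2 Tl⁺(aq) + CrO₄²⁻(aq)
Call the molar solubility s, so that [Tl⁺] = 2s and [CrO₄²⁻] = s.
Ksp = [Tl⁺]^2[CrO₄²⁻] = (2s)^2 · s = 4s^3 = 7.18×10⁻¹³
s = 5.64×10⁻⁵ mol/L
[Tl⁺] = 2s = 1.13×10⁻⁴ mol/L

1.13×10⁻⁴ M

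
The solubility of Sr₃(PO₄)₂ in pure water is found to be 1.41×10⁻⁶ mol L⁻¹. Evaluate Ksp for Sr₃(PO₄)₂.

Sr₃(PO₄)₂(s) ⇌ 3 Sr²⁺(aq) + 2 PO₄³⁻(aq)
Let s be the molar solubility. Then [Sr²⁺] = 3s and [PO₄³⁻] = 2s.
Ksp = [Sr²⁺]^3[PO₄³⁻]^2 = (3s)^3 · (2s)^2 = 108s^5
Ksp = 108 × (1.41×10⁻⁶)^5 = 6.02×10⁻²⁸

Ksp = 6.02×10⁻²⁸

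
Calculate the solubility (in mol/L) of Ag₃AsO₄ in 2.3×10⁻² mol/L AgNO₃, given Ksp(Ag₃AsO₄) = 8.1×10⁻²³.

6.7×10⁻¹⁸ M

Ag₃AsO₄(s) ⇌ 3 Ag⁺(aq) + AsO₄³⁻(aq)
Ag⁺ is already present at 2.3×10⁻² mol/L. If s mol/L of Ag₃AsO₄ dissolves, [AsO₄³⁻] = s while [Ag⁺] ≈ 2.3×10⁻² mol/L.
Ksp = [Ag⁺]^3[AsO₄³⁻] = (2.3×10⁻²)^3s
s = 8.1×10⁻²³ / (2.3×10⁻²)^3 = 6.7×10⁻¹⁸
s = 6.7×10⁻¹⁸ mol/L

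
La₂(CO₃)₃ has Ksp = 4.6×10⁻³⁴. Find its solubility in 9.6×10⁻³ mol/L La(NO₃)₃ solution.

La₂(CO₃)₃(s) ⇌ 2 La³⁺(aq) + 3 CO₃²⁻(aq)
La³⁺ is already present at 9.6×10⁻³ mol/L. If s mol/L of La₂(CO₃)₃ dissolves, [CO₃²⁻] = 3s while [La³⁺] ≈ 9.6×10⁻³ mol/L.
Ksp = [La³⁺]^2[CO₃²⁻]^3 = (9.6×10⁻³)^2(3s)^3
(3s)^3 = 4.6×10⁻³⁴ / (9.6×10⁻³)^2 = 5.0×10⁻³⁰
s = 5.7×10⁻¹¹ mol/L

5.7×10⁻¹¹ M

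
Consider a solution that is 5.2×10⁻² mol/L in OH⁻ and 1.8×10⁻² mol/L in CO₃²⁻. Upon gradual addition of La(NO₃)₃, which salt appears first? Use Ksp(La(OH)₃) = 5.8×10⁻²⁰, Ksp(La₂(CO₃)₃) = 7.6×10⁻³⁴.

La(OH)₃

A salt starts to precipitate once the ion product Q reaches its Ksp.
For La(OH)₃: [La³⁺] = (Ksp/[OH⁻]^3) = 4.1×10⁻¹⁶ mol/L
For La₂(CO₃)₃: [La³⁺] = (Ksp/[CO₃²⁻]^3)^(1/2) = 1.1×10⁻¹⁴ mol/L
Since La(OH)₃ needs less La³⁺ to reach saturation, it precipitates first.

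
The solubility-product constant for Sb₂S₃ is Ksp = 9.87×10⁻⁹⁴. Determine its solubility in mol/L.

9.82×10⁻²⁰ M

Sb₂S₃(s) ⇌ 2 Sb³⁺(aq) + 3 S²⁻(aq)
For each mole of Sb₂S₃ that dissolves per liter, [Sb³⁺] = 2s and [S²⁻] = 3s; let s denote this solubility.
Ksp = [Sb³⁺]^2[S²⁻]^3 = (2s)^2 · (3s)^3 = 108s^5
108s^5 = 9.87×10⁻⁹⁴  ⇒  s^5 = 9.14×10⁻⁹⁶
s = (9.14×10⁻⁹⁶)^(1/5) = 9.82×10⁻²⁰ M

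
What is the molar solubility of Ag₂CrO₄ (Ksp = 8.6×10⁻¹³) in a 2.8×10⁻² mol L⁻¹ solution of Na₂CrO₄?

Ag₂CrO₄(s) ⇌ 2 Ag⁺(aq) + CrO₄²⁻(aq)
Let s be the solubility of Ag₂CrO₄ here. The common ion gives [CrO₄²⁻] ≈ 2.8×10⁻² mol L⁻¹, and [Ag⁺] = 2s.
Ksp = [Ag⁺]^2[CrO₄²⁻] = (2s)^2(2.8×10⁻²)
(2s)^2 = 8.6×10⁻¹³ / (2.8×10⁻²) = 3.1×10⁻¹¹
s = 2.8×10⁻⁶ mol L⁻¹

2.8×10⁻⁶ M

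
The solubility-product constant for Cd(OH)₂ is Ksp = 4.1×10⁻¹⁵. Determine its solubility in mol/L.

1.0×10⁻⁵ M

Cd(OH)₂(s) ⇌ Cd²⁺(aq) + 2 OH⁻(aq)
Call the molar solubility s, so that [Cd²⁺] = s and [OH⁻] = 2s.
Ksp = [Cd²⁺][OH⁻]^2 = s · (2s)^2 = 4s^3
4s^3 = 4.1×10⁻¹⁵  ⇒  s^3 = 1.0×10⁻¹⁵
Taking the 3rd root, s = 1.0×10⁻⁵ M.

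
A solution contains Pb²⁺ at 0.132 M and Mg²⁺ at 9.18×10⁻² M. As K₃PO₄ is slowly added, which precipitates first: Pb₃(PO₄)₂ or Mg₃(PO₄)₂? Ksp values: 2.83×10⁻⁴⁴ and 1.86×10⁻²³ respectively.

Pb₃(PO₄)₂

The threshold for precipitation is Q = Ksp.
For Pb₃(PO₄)₂: [PO₄³⁻] = (Ksp/[Pb²⁺]^3)^(1/2) = 3.51×10⁻²¹ M
For Mg₃(PO₄)₂: [PO₄³⁻] = (Ksp/[Mg²⁺]^3)^(1/2) = 1.55×10⁻¹⁰ M
Since Pb₃(PO₄)₂ needs less PO₄³⁻ to reach saturation, it precipitates first.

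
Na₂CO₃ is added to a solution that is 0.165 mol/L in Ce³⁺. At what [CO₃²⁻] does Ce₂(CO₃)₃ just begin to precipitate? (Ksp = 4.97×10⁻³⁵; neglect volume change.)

Precipitation begins when Q = Ksp.
Ce₂(CO₃)₃(s) ⇌ 2 Ce³⁺(aq) + 3 CO₃²⁻(aq)
Ksp = [Ce³⁺]^2[CO₃²⁻]^3 = [CO₃²⁻]^3(0.165)^2
[CO₃²⁻]^3 = 4.97×10⁻³⁵ / (0.165)^2 = 1.83×10⁻³³
[CO₃²⁻] = 1.22×10⁻¹¹ mol/L

1.22×10⁻¹¹ M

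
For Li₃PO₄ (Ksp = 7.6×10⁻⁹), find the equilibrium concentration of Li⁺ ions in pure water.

Li₃PO₄(s) ⇌ 3 Li⁺(aq) + PO₄³⁻(aq)
Let s be the molar solubility. Then [Li⁺] = 3s and [PO₄³⁻] = s.
Ksp = [Li⁺]^3[PO₄³⁻] = (3s)^3 · s = 27s^4 = 7.6×10⁻⁹
s = 4.1×10⁻³ mol L⁻¹
[Li⁺] = 3s = 1.2×10⁻² mol L⁻¹

1.2×10⁻² M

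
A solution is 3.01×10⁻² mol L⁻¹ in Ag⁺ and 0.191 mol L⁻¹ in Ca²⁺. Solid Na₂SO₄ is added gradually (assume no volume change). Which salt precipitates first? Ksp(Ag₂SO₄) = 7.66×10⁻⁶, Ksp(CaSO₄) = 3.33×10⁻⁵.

CaSO₄

A salt starts to precipitate once the ion product Q reaches its Ksp.
For Ag₂SO₄: [SO₄²⁻] = (Ksp/[Ag⁺]^2) = 8.45×10⁻³ mol L⁻¹
For CaSO₄: [SO₄²⁻] = (Ksp/[Ca²⁺]) = 1.74×10⁻⁴ mol L⁻¹
The smaller threshold [SO₄²⁻] is reached first, so CaSO₄ precipitates first.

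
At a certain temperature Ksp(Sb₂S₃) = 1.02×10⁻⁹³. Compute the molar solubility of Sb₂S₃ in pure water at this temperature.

9.89×10⁻²⁰ M

Sb₂S₃(s) ⇌ 2 Sb³⁺(aq) + 3 S²⁻(aq)
Call the molar solubility s, so that [Sb³⁺] = 2s and [S²⁻] = 3s.
Ksp = [Sb³⁺]^2[S²⁻]^3 = (2s)^2 · (3s)^3 = 108s^5
108s^5 = 1.02×10⁻⁹³  ⇒  s^5 = 9.44×10⁻⁹⁶
s = (9.44×10⁻⁹⁶)^(1/5) = 9.89×10⁻²⁰ mol/L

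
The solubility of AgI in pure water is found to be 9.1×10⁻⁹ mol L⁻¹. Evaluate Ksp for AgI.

Ksp = 8.3×10⁻¹⁷

AgI(s) ⇌ Ag⁺(aq) + I⁻(aq)
With molar solubility s: [Ag⁺] = s, [I⁻] = s.
Ksp = [Ag⁺][I⁻] = s · s = s^2
Ksp = (9.1×10⁻⁹)^2 = 8.3×10⁻¹⁷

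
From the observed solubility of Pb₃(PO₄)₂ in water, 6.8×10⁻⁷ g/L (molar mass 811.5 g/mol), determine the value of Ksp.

Ksp = 4.5×10⁻⁴⁴

Convert to molarity: s = 6.8×10⁻⁷ / 811.5 = 8.380×10⁻¹⁰ mol/L
Pb₃(PO₄)₂(s) ⇌ 3 Pb²⁺(aq) + 2 PO₄³⁻(aq)
Call the molar solubility s, so that [Pb²⁺] = 3s and [PO₄³⁻] = 2s.
Ksp = [Pb²⁺]^3[PO₄³⁻]^2 = (3s)^3 · (2s)^2 = 108s^5
Ksp = 108 × (8.380×10⁻¹⁰)^5 = 4.5×10⁻⁴⁴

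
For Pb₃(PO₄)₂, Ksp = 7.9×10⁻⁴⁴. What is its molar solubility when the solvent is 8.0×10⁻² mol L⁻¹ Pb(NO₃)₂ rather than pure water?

6.2×10⁻²¹ M

Pb₃(PO₄)₂(s) ⇌ 3 Pb²⁺(aq) + 2 PO₄³⁻(aq)
Let s be the solubility of Pb₃(PO₄)₂ here. The common ion gives [Pb²⁺] ≈ 8.0×10⁻² mol L⁻¹, and [PO₄³⁻] = 2s.
Ksp = [Pb²⁺]^3[PO₄³⁻]^2 = (8.0×10⁻²)^3(2s)^2
(2s)^2 = 7.9×10⁻⁴⁴ / (8.0×10⁻²)^3 = 1.5×10⁻⁴⁰
s = 6.2×10⁻²¹ mol L⁻¹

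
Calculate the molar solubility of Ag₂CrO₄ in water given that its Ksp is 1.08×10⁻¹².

Ag₂CrO₄(s) ⇌ 2 Ag⁺(aq) + CrO₄²⁻(aq)
If s mol/L of Ag₂CrO₄ dissolves, [Ag⁺] = 2s and [CrO₄²⁻] = s.
Ksp = [Ag⁺]^2[CrO₄²⁻] = (2s)^2 · s = 4s^3
4s^3 = 1.08×10⁻¹²  ⇒  s^3 = 2.70×10⁻¹³
Taking the 3rd root, s = 6.46×10⁻⁵ mol/L.

6.46×10⁻⁵ M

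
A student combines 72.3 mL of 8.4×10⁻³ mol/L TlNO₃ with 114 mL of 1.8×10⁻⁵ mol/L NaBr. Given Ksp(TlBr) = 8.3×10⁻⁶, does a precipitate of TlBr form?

No

The combined volume is 186.3 mL.
[Tl⁺] = (8.4×10⁻³)(72.3)/186.3 = 3.3×10⁻³ mol/L
[Br⁻] = (1.8×10⁻⁵)(114)/186.3 = 1.1×10⁻⁵ mol/L
Q = [Tl⁺][Br⁻] = 3.6×10⁻⁸
Since Q (3.6×10⁻⁸) is less than Ksp (8.3×10⁻⁶), no TlBr precipitates.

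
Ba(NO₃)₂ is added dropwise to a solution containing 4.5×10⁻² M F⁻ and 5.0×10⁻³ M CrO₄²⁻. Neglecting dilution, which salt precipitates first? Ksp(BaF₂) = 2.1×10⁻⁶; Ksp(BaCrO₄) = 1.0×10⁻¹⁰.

Each salt precipitates once Q = Ksp for that salt.
For BaF₂: [Ba²⁺] = (Ksp/[F⁻]^2) = 1.0×10⁻³ M
For BaCrO₄: [Ba²⁺] = (Ksp/[CrO₄²⁻]) = 2.0×10⁻⁸ M
BaCrO₄ requires the lower [Ba²⁺], so it precipitates first.

BaCrO₄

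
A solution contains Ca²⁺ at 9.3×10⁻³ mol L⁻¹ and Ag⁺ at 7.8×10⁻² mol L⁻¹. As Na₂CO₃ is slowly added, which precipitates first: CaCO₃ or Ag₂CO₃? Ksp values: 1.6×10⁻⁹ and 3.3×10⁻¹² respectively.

Ag₂CO₃

Each salt precipitates once Q = Ksp for that salt.
For CaCO₃: [CO₃²⁻] = (Ksp/[Ca²⁺]) = 1.7×10⁻⁷ mol L⁻¹
For Ag₂CO₃: [CO₃²⁻] = (Ksp/[Ag⁺]^2) = 5.4×10⁻¹⁰ mol L⁻¹
Since Ag₂CO₃ needs less CO₃²⁻ to reach saturation, it precipitates first.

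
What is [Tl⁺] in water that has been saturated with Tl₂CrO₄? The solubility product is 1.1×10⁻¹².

Tl₂CrO₄(s) ⇌ 2 Tl⁺(aq) + CrO₄²⁻(aq)
If s mol/L of Tl₂CrO₄ dissolves, [Tl⁺] = 2s and [CrO₄²⁻] = s.
Ksp = [Tl⁺]^2[CrO₄²⁻] = (2s)^2 · s = 4s^3 = 1.1×10⁻¹²
s = 6.5×10⁻⁵ M
[Tl⁺] = 2s = 1.3×10⁻⁴ M

1.3×10⁻⁴ M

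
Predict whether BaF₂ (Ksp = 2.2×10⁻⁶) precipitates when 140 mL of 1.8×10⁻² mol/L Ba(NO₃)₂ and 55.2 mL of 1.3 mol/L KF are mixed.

Yes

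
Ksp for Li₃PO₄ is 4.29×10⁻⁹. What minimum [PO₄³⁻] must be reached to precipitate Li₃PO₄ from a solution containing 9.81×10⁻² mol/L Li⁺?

4.54×10⁻⁶ M

Precipitation of each salt begins when its ion product equals Ksp.
Li₃PO₄(s) ⇌ 3 Li⁺(aq) + PO₄³⁻(aq)
Ksp = [Li⁺]^3[PO₄³⁻] = [PO₄³⁻](9.81×10⁻²)^3
[PO₄³⁻] = 4.29×10⁻⁹ / (9.81×10⁻²)^3 = 4.54×10⁻⁶
[PO₄³⁻] = 4.54×10⁻⁶ mol/L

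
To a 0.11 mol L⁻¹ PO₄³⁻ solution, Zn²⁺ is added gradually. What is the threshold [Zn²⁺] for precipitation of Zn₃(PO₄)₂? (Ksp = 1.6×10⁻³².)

Precipitation begins when Q = Ksp.
Zn₃(PO₄)₂(s) ⇌ 3 Zn²⁺(aq) + 2 PO₄³⁻(aq)
Ksp = [Zn²⁺]^3[PO₄³⁻]^2 = [Zn²⁺]^3(0.11)^2
[Zn²⁺]^3 = 1.6×10⁻³² / (0.11)^2 = 1.3×10⁻³⁰
[Zn²⁺] = 1.1×10⁻¹⁰ mol L⁻¹

1.1×10⁻¹⁰ M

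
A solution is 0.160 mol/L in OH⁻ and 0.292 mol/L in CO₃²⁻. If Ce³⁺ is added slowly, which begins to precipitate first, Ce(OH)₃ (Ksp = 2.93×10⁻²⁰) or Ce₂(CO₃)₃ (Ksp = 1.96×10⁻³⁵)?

Ce(OH)₃

Each salt precipitates once Q = Ksp for that salt.
For Ce(OH)₃: [Ce³⁺] = (Ksp/[OH⁻]^3) = 7.15×10⁻¹⁸ mol/L
For Ce₂(CO₃)₃: [Ce³⁺] = (Ksp/[CO₃²⁻]^3)^(1/2) = 2.81×10⁻¹⁷ mol/L
Ce(OH)₃ requires the lower [Ce³⁺], so it precipitates first.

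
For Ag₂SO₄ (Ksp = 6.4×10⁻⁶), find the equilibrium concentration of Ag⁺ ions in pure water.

Ag₂SO₄(s) ⇌ 2 Ag⁺(aq) + SO₄²⁻(aq)
With molar solubility s: [Ag⁺] = 2s, [SO₄²⁻] = s.
Ksp = [Ag⁺]^2[SO₄²⁻] = (2s)^2 · s = 4s^3 = 6.4×10⁻⁶
s = 1.2×10⁻² mol/L
[Ag⁺] = 2s = 2.3×10⁻² mol/L

2.3×10⁻² M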